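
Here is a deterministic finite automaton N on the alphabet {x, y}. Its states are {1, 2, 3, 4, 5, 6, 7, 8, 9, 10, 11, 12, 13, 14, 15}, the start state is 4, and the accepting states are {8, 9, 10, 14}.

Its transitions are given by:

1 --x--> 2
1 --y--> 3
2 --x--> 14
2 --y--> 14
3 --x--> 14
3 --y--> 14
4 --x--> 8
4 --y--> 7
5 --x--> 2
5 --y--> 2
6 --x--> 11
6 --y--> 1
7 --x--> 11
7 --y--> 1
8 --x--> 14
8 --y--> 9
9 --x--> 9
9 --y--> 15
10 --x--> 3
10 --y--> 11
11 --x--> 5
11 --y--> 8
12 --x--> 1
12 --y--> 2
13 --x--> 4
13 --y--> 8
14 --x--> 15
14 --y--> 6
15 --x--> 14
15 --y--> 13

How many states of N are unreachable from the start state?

2

BFS from 4 reaches {1, 2, 3, 4, 5, 6, 7, 8, 9, 11, 13, 14, 15}; the 2 state(s) 10, 12 are never visited.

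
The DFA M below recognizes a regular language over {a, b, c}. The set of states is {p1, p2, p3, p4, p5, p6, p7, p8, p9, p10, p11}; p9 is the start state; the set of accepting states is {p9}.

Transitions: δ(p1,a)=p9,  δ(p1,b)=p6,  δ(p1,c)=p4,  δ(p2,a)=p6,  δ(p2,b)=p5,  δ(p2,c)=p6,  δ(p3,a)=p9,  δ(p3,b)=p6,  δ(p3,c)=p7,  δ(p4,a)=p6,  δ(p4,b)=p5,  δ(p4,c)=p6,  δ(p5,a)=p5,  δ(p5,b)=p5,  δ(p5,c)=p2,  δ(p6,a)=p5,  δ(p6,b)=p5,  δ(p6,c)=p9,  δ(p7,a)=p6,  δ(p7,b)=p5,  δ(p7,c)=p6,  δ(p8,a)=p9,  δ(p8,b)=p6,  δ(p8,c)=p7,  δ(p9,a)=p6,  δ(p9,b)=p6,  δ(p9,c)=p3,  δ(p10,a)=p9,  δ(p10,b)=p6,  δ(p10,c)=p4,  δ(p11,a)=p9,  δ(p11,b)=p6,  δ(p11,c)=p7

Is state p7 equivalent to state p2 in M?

Yes

Reachable states from the start: {p2,p3,p5,p6,p7,p9}. Unreachable: {p1,p4,p8,p10,p11} — drop them.
P0 = {p9} | {p2,p3,p5,p6,p7}.
On input a, block {p2,p3,p5,p6,p7} splits into {p2,p5,p6,p7} and {p3}.
Refine {p2,p5,p6,p7} on symbol c: members go to different blocks, giving {p2,p5,p7} and {p6}.
On input a, block {p2,p5,p7} splits into {p2,p7} and {p5}.
The partition is now stable with 5 blocks: {p9} | {p2,p7} | {p3} | {p6} | {p5}.
p7 and p2 lie in the same block of the stable partition, so they are equivalent — no string distinguishes them.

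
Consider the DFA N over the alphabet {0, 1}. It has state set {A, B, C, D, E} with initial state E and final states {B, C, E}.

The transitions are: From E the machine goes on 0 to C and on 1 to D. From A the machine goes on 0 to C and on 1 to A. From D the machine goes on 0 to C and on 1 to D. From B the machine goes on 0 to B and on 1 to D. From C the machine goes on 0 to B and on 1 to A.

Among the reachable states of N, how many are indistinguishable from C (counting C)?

3

P0 = {B,C,E} | {A,D}.
Stable partition: {B,C,E} | {A,D} — 2 equivalence classes.
State C belongs to the block {B,C,E}, which has 3 states.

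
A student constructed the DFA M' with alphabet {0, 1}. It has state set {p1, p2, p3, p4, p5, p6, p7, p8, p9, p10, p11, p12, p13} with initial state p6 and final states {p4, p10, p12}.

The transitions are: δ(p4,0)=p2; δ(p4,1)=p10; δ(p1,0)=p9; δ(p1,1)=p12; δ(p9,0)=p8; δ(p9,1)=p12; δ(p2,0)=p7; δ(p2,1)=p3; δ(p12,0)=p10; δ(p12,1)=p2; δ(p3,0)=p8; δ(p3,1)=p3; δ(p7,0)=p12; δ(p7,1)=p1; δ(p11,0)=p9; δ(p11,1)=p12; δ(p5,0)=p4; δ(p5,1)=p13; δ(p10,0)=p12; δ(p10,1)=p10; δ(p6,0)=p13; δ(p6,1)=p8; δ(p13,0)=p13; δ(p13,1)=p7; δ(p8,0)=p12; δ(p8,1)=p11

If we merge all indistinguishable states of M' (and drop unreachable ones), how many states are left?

States {p4,p5} cannot be reached from the start state, so discard them.
P0 = {p10,p12} | {p1,p2,p3,p6,p7,p8,p9,p11,p13}.
On input 1, block {p10,p12} splits into {p10} and {p12}.
Refine {p1,p2,p3,p6,p7,p8,p9,p11,p13} on symbol 0: members go to different blocks, giving {p1,p2,p3,p6,p9,p11,p13} and {p7,p8}.
On input 0, block {p1,p2,p3,p6,p9,p11,p13} splits into {p1,p6,p11,p13} and {p2,p3,p9}.
On input 0, block {p1,p6,p11,p13} splits into {p1,p11} and {p6,p13}.
On input 1, block {p2,p3,p9} splits into {p2,p3} and {p9}.
Stable partition: {p10} | {p1,p11} | {p12} | {p7,p8} | {p2,p3} | {p6,p13} | {p9} — 7 equivalence classes.

7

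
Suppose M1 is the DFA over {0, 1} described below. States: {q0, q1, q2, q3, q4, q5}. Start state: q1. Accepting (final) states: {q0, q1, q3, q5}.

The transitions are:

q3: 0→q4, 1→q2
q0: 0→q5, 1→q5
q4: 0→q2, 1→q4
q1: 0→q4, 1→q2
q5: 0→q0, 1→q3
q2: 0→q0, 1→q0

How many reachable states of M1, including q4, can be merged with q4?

1

All states are reachable from the start state.
P0 = {q0,q1,q3,q5} | {q2,q4}.
Refine {q0,q1,q3,q5} on symbol 0: members go to different blocks, giving {q0,q5} and {q1,q3}.
Refine {q0,q5} on symbol 1: members go to different blocks, giving {q0} and {q5}.
Split {q2,q4} by δ(·,0) → {q2} and {q4}.
No further refinement is possible. Final partition (5 blocks): {q0} | {q2} | {q1,q3} | {q5} | {q4}.
State q4 belongs to the block {q4}, which has 1 states.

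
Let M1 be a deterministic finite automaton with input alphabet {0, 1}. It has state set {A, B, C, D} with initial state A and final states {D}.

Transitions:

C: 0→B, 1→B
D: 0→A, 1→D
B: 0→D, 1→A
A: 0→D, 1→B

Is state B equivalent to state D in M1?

Reachable states from the start: {A,B,D}. Unreachable: {C} — drop them.
P0 = {D} | {A,B}.
No further refinement is possible. Final partition (2 blocks): {D} | {A,B}.
B and D end up in different blocks, so they are distinguishable. For instance, the string 'ε' is accepted from only D.

No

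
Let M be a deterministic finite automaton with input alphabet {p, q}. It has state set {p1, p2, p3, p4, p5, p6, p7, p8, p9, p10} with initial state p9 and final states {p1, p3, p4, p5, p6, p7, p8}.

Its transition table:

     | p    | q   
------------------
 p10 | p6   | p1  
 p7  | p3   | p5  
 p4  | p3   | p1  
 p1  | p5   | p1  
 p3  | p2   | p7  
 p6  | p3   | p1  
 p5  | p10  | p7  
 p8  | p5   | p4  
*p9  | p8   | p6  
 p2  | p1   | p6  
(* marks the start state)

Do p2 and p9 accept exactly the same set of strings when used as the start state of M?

Every state is reachable, so we keep all 10.
P0 = {p1,p3,p4,p5,p6,p7,p8} | {p2,p9,p10}.
On input p, block {p1,p3,p4,p5,p6,p7,p8} splits into {p1,p4,p6,p7,p8} and {p3,p5}.
Refine {p1,p4,p6,p7,p8} on symbol q: members go to different blocks, giving {p1,p4,p6,p8} and {p7}.
The partition is now stable with 4 blocks: {p1,p4,p6,p8} | {p2,p9,p10} | {p3,p5} | {p7}.
p2 and p9 lie in the same block of the stable partition, so they are equivalent — no string distinguishes them.

Yes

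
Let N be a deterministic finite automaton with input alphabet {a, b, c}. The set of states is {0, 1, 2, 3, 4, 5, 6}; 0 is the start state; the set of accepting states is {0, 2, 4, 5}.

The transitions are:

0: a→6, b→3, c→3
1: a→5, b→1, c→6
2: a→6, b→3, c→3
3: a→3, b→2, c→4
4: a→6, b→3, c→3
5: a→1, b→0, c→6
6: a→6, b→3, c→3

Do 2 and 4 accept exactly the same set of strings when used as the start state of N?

Yes

Reachable states from the start: {0,2,3,4,6}. Unreachable: {1,5} — drop them.
Start with accepting vs non-accepting: {0,2,4} | {3,6}.
Refine {3,6} on symbol b: members go to different blocks, giving {3} and {6}.
The partition is now stable with 3 blocks: {0,2,4} | {3} | {6}.
2 and 4 lie in the same block of the stable partition, so they are equivalent — no string distinguishes them.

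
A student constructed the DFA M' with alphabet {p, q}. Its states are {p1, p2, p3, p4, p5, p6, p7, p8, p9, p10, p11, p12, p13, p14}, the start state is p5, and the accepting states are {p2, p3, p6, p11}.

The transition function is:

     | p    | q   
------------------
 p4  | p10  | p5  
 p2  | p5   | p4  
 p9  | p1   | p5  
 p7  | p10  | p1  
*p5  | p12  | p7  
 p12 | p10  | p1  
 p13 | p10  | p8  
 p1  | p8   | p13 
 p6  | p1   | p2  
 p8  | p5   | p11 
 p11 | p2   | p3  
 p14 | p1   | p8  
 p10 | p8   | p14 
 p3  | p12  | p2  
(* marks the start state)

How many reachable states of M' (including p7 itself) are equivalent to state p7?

Reachable states from the start: {p1,p2,p3,p4,p5,p7,p8,p10,p11,p12,p13,p14}. Unreachable: {p6,p9} — drop them.
Initial partition by acceptance: {p2,p3,p11} | {p1,p4,p5,p7,p8,p10,p12,p13,p14}.
Refine {p2,p3,p11} on symbol p: members go to different blocks, giving {p2,p3} and {p11}.
Split {p2,p3} by δ(·,q) → {p2} and {p3}.
On input q, block {p1,p4,p5,p7,p8,p10,p12,p13,p14} splits into {p1,p4,p5,p7,p10,p12,p13,p14} and {p8}.
Split {p1,p4,p5,p7,p10,p12,p13,p14} by δ(·,p) → {p4,p5,p7,p12,p13,p14} and {p1,p10}.
Split {p4,p5,p7,p12,p13,p14} by δ(·,p) → {p4,p7,p12,p13,p14} and {p5}.
Split {p4,p7,p12,p13,p14} by δ(·,q) → {p7,p12} and {p13,p14} and {p4}.
Stable partition: {p2} | {p7,p12} | {p11} | {p3} | {p8} | {p1,p10} | {p5} | {p13,p14} | {p4} — 9 equivalence classes.
State p7 belongs to the block {p7,p12}, which has 2 states.

2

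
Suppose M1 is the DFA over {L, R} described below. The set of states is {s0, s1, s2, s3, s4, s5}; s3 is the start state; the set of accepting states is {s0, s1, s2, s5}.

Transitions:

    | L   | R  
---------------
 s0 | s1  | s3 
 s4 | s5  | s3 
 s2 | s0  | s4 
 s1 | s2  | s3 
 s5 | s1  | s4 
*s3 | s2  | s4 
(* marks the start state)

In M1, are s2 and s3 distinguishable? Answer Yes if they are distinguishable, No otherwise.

Yes

Every state is reachable, so we keep all 6.
Initial partition by acceptance: {s0,s1,s2,s5} | {s3,s4}.
The partition is now stable with 2 blocks: {s0,s1,s2,s5} | {s3,s4}.
s2 and s3 end up in different blocks, so they are distinguishable. For instance, the string 'ε' is accepted from only s2.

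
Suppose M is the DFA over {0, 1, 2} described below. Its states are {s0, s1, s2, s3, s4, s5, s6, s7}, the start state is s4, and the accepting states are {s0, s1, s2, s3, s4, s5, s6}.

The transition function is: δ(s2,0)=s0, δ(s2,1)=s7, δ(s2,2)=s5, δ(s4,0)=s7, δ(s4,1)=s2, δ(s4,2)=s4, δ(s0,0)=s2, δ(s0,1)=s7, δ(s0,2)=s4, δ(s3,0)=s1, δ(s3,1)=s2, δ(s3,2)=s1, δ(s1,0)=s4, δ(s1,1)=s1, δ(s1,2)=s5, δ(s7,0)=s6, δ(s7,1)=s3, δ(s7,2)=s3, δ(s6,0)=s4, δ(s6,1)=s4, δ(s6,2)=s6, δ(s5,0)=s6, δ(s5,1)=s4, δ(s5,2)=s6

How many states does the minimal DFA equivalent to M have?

Every state is reachable, so we keep all 8.
Initial partition by acceptance: {s0,s1,s2,s3,s4,s5,s6} | {s7}.
On input 0, block {s0,s1,s2,s3,s4,s5,s6} splits into {s0,s1,s2,s3,s5,s6} and {s4}.
On input 0, block {s0,s1,s2,s3,s5,s6} splits into {s0,s2,s3,s5} and {s1,s6}.
On input 0, block {s0,s2,s3,s5} splits into {s0,s2} and {s3,s5}.
Refine {s0,s2} on symbol 2: members go to different blocks, giving {s0} and {s2}.
Refine {s1,s6} on symbol 1: members go to different blocks, giving {s1} and {s6}.
On input 0, block {s3,s5} splits into {s3} and {s5}.
The partition is now stable with 8 blocks: {s0} | {s7} | {s4} | {s1} | {s3} | {s2} | {s6} | {s5}.

8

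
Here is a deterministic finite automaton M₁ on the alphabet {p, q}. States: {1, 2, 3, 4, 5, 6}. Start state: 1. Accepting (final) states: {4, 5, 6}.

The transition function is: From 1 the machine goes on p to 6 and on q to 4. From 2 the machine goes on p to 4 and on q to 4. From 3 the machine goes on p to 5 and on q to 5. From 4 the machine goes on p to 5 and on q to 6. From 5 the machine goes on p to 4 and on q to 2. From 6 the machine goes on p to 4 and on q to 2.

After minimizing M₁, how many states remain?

4

First remove the unreachable states {3}; 5 states remain.
P0 = {4,5,6} | {1,2}.
Refine {4,5,6} on symbol q: members go to different blocks, giving {5,6} and {4}.
On input p, block {1,2} splits into {1} and {2}.
No further refinement is possible. Final partition (4 blocks): {5,6} | {1} | {4} | {2}.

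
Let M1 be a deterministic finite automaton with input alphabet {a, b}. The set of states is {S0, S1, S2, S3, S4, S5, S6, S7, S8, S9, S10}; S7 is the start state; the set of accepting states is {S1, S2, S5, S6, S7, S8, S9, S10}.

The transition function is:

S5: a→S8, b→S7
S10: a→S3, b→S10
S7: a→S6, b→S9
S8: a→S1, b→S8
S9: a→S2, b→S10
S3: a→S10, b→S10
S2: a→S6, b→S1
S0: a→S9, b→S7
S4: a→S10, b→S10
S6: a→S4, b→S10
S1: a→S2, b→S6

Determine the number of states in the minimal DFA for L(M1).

4

Reachable states from the start: {S1,S2,S3,S4,S6,S7,S9,S10}. Unreachable: {S0,S5,S8} — drop them.
P0 = {S1,S2,S6,S7,S9,S10} | {S3,S4}.
Split {S1,S2,S6,S7,S9,S10} by δ(·,a) → {S1,S2,S7,S9} and {S6,S10}.
On input a, block {S1,S2,S7,S9} splits into {S1,S9} and {S2,S7}.
Stable partition: {S1,S9} | {S3,S4} | {S6,S10} | {S2,S7} — 4 equivalence classes.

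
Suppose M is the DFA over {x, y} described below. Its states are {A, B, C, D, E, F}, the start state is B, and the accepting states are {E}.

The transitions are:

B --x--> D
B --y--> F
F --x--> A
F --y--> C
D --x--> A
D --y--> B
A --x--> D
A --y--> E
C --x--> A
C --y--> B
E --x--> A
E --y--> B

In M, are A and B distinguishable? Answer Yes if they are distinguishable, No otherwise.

Yes

Every state is reachable, so we keep all 6.
Initial partition by acceptance: {E} | {A,B,C,D,F}.
Refine {A,B,C,D,F} on symbol y: members go to different blocks, giving {B,C,D,F} and {A}.
On input x, block {B,C,D,F} splits into {C,D,F} and {B}.
Refine {C,D,F} on symbol y: members go to different blocks, giving {C,D} and {F}.
The partition is now stable with 5 blocks: {E} | {C,D} | {A} | {B} | {F}.
A and B end up in different blocks, so they are distinguishable. For instance, the string 'y' is accepted from only A.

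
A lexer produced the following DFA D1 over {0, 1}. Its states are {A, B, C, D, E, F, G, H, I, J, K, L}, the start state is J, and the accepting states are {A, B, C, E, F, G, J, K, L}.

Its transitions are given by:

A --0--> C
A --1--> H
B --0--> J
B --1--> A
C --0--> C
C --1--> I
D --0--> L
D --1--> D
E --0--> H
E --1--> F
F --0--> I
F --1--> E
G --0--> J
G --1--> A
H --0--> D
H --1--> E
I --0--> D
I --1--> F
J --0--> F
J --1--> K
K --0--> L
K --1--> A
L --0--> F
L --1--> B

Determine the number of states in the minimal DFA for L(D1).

6

First remove the unreachable states {G}; 11 states remain.
P0 = {A,B,C,E,F,J,K,L} | {D,H,I}.
Refine {A,B,C,E,F,J,K,L} on symbol 0: members go to different blocks, giving {A,B,C,J,K,L} and {E,F}.
On input 0, block {A,B,C,J,K,L} splits into {A,B,C,K} and {J,L}.
Split {A,B,C,K} by δ(·,0) → {A,C} and {B,K}.
Refine {D,H,I} on symbol 0: members go to different blocks, giving {H,I} and {D}.
Stable partition: {A,C} | {H,I} | {E,F} | {J,L} | {B,K} | {D} — 6 equivalence classes.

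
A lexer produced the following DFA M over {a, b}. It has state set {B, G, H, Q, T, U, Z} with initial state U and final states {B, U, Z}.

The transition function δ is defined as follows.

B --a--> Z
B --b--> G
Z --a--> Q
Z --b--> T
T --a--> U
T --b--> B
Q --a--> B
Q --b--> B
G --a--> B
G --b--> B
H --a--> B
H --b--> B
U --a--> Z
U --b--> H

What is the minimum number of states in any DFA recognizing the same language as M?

P0 = {B,U,Z} | {G,H,Q,T}.
Split {B,U,Z} by δ(·,a) → {B,U} and {Z}.
The partition is now stable with 3 blocks: {B,U} | {G,H,Q,T} | {Z}.

3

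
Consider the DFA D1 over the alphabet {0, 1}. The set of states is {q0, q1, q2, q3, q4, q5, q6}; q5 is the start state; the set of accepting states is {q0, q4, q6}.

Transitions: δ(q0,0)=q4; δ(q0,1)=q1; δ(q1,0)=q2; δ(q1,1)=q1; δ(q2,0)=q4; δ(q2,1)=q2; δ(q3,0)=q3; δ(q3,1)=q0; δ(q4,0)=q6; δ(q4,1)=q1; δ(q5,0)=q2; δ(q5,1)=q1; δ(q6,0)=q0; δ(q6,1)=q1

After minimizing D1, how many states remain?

States {q3} cannot be reached from the start state, so discard them.
P0 = {q0,q4,q6} | {q1,q2,q5}.
Refine {q1,q2,q5} on symbol 0: members go to different blocks, giving {q1,q5} and {q2}.
No further refinement is possible. Final partition (3 blocks): {q0,q4,q6} | {q1,q5} | {q2}.

3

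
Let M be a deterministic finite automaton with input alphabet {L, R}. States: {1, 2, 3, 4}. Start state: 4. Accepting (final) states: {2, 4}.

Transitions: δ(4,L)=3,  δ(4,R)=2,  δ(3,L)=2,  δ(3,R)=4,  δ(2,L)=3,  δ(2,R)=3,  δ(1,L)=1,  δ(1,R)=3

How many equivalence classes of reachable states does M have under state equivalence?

States {1} cannot be reached from the start state, so discard them.
Start with accepting vs non-accepting: {2,4} | {3}.
Refine {2,4} on symbol R: members go to different blocks, giving {2} and {4}.
Stable partition: {2} | {3} | {4} — 3 equivalence classes.

3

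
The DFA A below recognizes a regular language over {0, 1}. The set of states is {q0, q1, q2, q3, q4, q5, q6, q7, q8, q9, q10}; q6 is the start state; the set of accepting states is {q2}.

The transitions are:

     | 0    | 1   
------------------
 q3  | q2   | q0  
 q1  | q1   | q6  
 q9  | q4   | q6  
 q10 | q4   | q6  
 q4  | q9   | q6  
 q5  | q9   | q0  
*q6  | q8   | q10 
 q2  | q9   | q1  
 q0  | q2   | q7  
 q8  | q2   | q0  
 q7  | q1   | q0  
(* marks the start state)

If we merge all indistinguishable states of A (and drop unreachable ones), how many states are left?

States {q3,q5} cannot be reached from the start state, so discard them.
Initial partition by acceptance: {q2} | {q0,q1,q4,q6,q7,q8,q9,q10}.
Refine {q0,q1,q4,q6,q7,q8,q9,q10} on symbol 0: members go to different blocks, giving {q1,q4,q6,q7,q9,q10} and {q0,q8}.
Split {q1,q4,q6,q7,q9,q10} by δ(·,0) → {q1,q4,q7,q9,q10} and {q6}.
Split {q1,q4,q7,q9,q10} by δ(·,1) → {q1,q4,q9,q10} and {q7}.
Split {q0,q8} by δ(·,1) → {q0} and {q8}.
No further refinement is possible. Final partition (6 blocks): {q2} | {q1,q4,q9,q10} | {q0} | {q6} | {q7} | {q8}.

6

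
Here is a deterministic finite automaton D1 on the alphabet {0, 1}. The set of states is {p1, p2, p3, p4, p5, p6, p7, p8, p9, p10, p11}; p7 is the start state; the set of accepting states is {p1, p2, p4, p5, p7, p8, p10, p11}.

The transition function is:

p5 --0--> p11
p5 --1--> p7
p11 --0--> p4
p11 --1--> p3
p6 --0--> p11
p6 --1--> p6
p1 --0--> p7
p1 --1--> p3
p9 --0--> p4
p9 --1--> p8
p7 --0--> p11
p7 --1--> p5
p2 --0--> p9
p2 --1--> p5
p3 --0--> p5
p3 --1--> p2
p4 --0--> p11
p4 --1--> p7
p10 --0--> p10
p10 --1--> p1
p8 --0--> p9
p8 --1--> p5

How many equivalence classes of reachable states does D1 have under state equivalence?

First remove the unreachable states {p1,p6,p10}; 8 states remain.
Start with accepting vs non-accepting: {p2,p4,p5,p7,p8,p11} | {p3,p9}.
Split {p2,p4,p5,p7,p8,p11} by δ(·,0) → {p4,p5,p7,p11} and {p2,p8}.
Refine {p4,p5,p7,p11} on symbol 1: members go to different blocks, giving {p4,p5,p7} and {p11}.
The partition is now stable with 4 blocks: {p4,p5,p7} | {p3,p9} | {p2,p8} | {p11}.

4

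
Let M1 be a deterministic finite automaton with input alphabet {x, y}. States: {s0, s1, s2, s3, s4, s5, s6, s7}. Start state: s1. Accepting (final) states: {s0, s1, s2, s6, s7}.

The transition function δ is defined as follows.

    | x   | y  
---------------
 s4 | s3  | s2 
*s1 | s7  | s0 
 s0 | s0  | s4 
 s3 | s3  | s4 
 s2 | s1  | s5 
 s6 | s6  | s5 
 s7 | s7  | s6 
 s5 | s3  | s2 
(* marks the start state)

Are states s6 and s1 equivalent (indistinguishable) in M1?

No

All states are reachable from the start state.
P0 = {s0,s1,s2,s6,s7} | {s3,s4,s5}.
Refine {s0,s1,s2,s6,s7} on symbol y: members go to different blocks, giving {s0,s2,s6} and {s1,s7}.
Split {s0,s2,s6} by δ(·,x) → {s0,s6} and {s2}.
Split {s3,s4,s5} by δ(·,y) → {s4,s5} and {s3}.
The partition is now stable with 5 blocks: {s0,s6} | {s4,s5} | {s1,s7} | {s2} | {s3}.
s6 and s1 end up in different blocks, so they are distinguishable. For instance, the string 'y' is accepted from only s1.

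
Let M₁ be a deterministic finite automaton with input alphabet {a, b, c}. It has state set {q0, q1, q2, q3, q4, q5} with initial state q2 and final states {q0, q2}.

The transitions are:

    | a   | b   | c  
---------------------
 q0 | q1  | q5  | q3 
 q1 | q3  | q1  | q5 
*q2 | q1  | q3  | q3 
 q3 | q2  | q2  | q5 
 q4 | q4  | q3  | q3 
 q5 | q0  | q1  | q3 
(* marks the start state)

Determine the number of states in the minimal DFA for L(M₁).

Reachable states from the start: {q0,q1,q2,q3,q5}. Unreachable: {q4} — drop them.
Start with accepting vs non-accepting: {q0,q2} | {q1,q3,q5}.
Refine {q1,q3,q5} on symbol a: members go to different blocks, giving {q3,q5} and {q1}.
Split {q3,q5} by δ(·,b) → {q3} and {q5}.
On input b, block {q0,q2} splits into {q0} and {q2}.
Stable partition: {q0} | {q3} | {q1} | {q5} | {q2} — 5 equivalence classes.

5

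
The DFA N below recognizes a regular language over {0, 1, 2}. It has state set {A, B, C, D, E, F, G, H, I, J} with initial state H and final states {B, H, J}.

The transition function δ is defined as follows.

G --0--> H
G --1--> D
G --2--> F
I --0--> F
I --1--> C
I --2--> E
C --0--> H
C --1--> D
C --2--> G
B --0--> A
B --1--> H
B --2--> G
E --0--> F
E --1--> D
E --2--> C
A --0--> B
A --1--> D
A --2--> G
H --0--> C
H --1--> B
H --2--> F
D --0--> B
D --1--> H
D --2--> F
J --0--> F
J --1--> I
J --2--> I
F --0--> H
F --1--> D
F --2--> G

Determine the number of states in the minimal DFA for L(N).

3

First remove the unreachable states {E,I,J}; 7 states remain.
Initial partition by acceptance: {B,H} | {A,C,D,F,G}.
On input 1, block {A,C,D,F,G} splits into {A,C,F,G} and {D}.
No further refinement is possible. Final partition (3 blocks): {B,H} | {A,C,F,G} | {D}.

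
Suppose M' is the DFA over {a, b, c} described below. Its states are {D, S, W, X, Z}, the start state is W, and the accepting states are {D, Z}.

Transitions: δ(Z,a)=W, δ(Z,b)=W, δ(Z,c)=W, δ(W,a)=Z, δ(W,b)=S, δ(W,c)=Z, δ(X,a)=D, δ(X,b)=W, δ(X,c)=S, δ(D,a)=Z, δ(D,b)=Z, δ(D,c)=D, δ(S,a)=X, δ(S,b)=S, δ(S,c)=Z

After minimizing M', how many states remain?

All states are reachable from the start state.
P0 = {D,Z} | {S,W,X}.
On input a, block {D,Z} splits into {D} and {Z}.
On input a, block {S,W,X} splits into {S} and {X} and {W}.
The partition is now stable with 5 blocks: {D} | {S} | {Z} | {X} | {W}.

5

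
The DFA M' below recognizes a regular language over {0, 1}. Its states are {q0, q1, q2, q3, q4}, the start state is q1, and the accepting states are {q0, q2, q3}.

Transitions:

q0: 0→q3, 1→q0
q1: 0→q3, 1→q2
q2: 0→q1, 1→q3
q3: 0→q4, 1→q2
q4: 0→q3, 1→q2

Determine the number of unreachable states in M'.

Starting at q1 and following transitions, the reachable set is {q1, q2, q3, q4}. That leaves q0 unreachable — 1 in total.

1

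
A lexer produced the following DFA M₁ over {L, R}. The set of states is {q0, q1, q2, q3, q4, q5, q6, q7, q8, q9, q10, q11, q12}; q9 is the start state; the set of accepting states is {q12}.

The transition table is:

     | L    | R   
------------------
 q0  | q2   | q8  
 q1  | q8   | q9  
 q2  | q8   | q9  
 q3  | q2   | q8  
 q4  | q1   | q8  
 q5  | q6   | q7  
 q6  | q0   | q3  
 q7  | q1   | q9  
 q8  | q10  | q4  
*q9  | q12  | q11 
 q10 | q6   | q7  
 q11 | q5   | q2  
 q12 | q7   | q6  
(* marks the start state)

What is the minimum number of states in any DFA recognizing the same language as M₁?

Every state is reachable, so we keep all 13.
P0 = {q12} | {q0,q1,q2,q3,q4,q5,q6,q7,q8,q9,q10,q11}.
Refine {q0,q1,q2,q3,q4,q5,q6,q7,q8,q9,q10,q11} on symbol L: members go to different blocks, giving {q0,q1,q2,q3,q4,q5,q6,q7,q8,q10,q11} and {q9}.
Split {q0,q1,q2,q3,q4,q5,q6,q7,q8,q10,q11} by δ(·,R) → {q0,q3,q4,q5,q6,q8,q10,q11} and {q1,q2,q7}.
Refine {q0,q3,q4,q5,q6,q8,q10,q11} on symbol L: members go to different blocks, giving {q5,q6,q8,q10,q11} and {q0,q3,q4}.
On input L, block {q5,q6,q8,q10,q11} splits into {q5,q8,q10,q11} and {q6}.
Split {q5,q8,q10,q11} by δ(·,L) → {q5,q10} and {q8,q11}.
Split {q1,q2,q7} by δ(·,L) → {q1,q2} and {q7}.
On input R, block {q8,q11} splits into {q8} and {q11}.
Stable partition: {q12} | {q5,q10} | {q9} | {q1,q2} | {q0,q3,q4} | {q6} | {q8} | {q7} | {q11} — 9 equivalence classes.

9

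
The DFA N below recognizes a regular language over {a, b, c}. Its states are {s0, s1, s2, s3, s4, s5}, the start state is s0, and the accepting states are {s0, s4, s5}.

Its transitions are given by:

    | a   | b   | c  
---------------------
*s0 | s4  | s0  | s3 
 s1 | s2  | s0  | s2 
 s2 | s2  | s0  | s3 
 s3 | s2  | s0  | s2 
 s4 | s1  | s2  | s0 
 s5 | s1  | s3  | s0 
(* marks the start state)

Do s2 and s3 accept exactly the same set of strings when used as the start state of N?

Yes

States {s5} cannot be reached from the start state, so discard them.
P0 = {s0,s4} | {s1,s2,s3}.
Split {s0,s4} by δ(·,a) → {s0} and {s4}.
The partition is now stable with 3 blocks: {s0} | {s1,s2,s3} | {s4}.
s2 and s3 lie in the same block of the stable partition, so they are equivalent — no string distinguishes them.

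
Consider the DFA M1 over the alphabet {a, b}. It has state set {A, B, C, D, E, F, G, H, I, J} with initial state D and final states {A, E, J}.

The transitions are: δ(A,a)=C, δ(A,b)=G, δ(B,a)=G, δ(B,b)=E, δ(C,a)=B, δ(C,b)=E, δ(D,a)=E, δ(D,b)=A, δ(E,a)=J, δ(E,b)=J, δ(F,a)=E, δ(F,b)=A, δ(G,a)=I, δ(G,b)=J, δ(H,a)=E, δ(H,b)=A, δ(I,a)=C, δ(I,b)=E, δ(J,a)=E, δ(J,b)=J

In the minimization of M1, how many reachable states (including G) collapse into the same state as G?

Reachable states from the start: {A,B,C,D,E,G,I,J}. Unreachable: {F,H} — drop them.
Initial partition by acceptance: {A,E,J} | {B,C,D,G,I}.
On input a, block {A,E,J} splits into {E,J} and {A}.
Refine {B,C,D,G,I} on symbol a: members go to different blocks, giving {B,C,G,I} and {D}.
No further refinement is possible. Final partition (4 blocks): {E,J} | {B,C,G,I} | {A} | {D}.
The equivalence class containing G is {B,C,G,I}, of size 4.

4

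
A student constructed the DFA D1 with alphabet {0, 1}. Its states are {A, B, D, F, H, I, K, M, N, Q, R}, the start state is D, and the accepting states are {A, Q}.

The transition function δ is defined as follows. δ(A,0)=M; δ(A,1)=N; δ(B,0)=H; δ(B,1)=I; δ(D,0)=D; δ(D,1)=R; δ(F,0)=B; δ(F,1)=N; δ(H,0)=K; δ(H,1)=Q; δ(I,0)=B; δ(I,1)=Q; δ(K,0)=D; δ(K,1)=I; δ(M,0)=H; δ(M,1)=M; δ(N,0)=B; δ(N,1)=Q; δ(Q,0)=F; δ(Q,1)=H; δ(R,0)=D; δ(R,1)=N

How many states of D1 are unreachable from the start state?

Starting at D and following transitions, the reachable set is {B, D, F, H, I, K, N, Q, R}. That leaves A, M unreachable — 2 in total.

2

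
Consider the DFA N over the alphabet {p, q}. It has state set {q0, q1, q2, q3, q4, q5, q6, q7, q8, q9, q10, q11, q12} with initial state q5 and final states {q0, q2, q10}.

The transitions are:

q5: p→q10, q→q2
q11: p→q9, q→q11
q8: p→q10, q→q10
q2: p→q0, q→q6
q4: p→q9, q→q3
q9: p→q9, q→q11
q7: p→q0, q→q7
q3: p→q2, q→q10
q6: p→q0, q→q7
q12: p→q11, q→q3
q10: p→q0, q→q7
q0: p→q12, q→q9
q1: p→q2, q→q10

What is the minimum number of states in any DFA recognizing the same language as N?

Reachable states from the start: {q0,q2,q3,q5,q6,q7,q9,q10,q11,q12}. Unreachable: {q1,q4,q8} — drop them.
P0 = {q0,q2,q10} | {q3,q5,q6,q7,q9,q11,q12}.
On input p, block {q0,q2,q10} splits into {q2,q10} and {q0}.
Refine {q3,q5,q6,q7,q9,q11,q12} on symbol p: members go to different blocks, giving {q9,q11,q12} and {q3,q5} and {q6,q7}.
Refine {q9,q11,q12} on symbol q: members go to different blocks, giving {q9,q11} and {q12}.
Stable partition: {q2,q10} | {q9,q11} | {q0} | {q3,q5} | {q6,q7} | {q12} — 6 equivalence classes.

6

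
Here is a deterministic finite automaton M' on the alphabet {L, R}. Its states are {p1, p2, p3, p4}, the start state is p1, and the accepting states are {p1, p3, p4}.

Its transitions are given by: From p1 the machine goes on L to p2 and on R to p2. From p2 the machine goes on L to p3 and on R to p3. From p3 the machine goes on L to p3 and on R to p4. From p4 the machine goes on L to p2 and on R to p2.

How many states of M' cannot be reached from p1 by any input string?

Exploring from p1, all states are eventually visited, so none are unreachable.

0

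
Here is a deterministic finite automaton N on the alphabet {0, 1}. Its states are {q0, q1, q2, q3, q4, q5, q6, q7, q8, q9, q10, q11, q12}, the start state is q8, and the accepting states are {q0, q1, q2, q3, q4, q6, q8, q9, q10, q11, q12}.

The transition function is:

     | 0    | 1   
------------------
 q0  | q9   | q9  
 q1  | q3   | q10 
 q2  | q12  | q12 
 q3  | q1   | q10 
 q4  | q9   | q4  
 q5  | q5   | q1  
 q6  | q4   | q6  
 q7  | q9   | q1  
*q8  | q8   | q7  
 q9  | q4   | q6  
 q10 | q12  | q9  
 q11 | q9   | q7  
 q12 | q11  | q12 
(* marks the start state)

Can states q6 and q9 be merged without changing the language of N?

Yes

States {q0,q2,q5} cannot be reached from the start state, so discard them.
Start with accepting vs non-accepting: {q1,q3,q4,q6,q8,q9,q10,q11,q12} | {q7}.
Split {q1,q3,q4,q6,q8,q9,q10,q11,q12} by δ(·,1) → {q1,q3,q4,q6,q9,q10,q12} and {q8,q11}.
On input 0, block {q1,q3,q4,q6,q9,q10,q12} splits into {q1,q3,q4,q6,q9,q10} and {q12}.
Split {q1,q3,q4,q6,q9,q10} by δ(·,0) → {q1,q3,q4,q6,q9} and {q10}.
Refine {q1,q3,q4,q6,q9} on symbol 1: members go to different blocks, giving {q4,q6,q9} and {q1,q3}.
On input 0, block {q8,q11} splits into {q8} and {q11}.
No further refinement is possible. Final partition (7 blocks): {q4,q6,q9} | {q7} | {q8} | {q12} | {q10} | {q1,q3} | {q11}.
q6 and q9 lie in the same block of the stable partition, so they are equivalent — no string distinguishes them.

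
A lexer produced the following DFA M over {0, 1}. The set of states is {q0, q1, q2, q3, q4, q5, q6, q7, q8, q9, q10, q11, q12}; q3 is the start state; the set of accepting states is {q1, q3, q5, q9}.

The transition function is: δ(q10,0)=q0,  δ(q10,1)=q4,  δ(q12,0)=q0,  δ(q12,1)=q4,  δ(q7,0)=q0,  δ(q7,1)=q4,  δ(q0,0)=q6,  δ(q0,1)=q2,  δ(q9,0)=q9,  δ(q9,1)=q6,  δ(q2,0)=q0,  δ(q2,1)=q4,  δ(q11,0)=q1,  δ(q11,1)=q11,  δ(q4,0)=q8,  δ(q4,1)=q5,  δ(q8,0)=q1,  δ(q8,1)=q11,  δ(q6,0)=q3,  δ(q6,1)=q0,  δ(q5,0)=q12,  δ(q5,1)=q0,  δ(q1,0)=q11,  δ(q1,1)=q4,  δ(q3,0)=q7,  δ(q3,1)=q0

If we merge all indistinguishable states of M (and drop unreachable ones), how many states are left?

First remove the unreachable states {q9,q10}; 11 states remain.
P0 = {q1,q3,q5} | {q0,q2,q4,q6,q7,q8,q11,q12}.
Split {q0,q2,q4,q6,q7,q8,q11,q12} by δ(·,0) → {q0,q2,q4,q7,q12} and {q6,q8,q11}.
On input 0, block {q1,q3,q5} splits into {q3,q5} and {q1}.
On input 0, block {q0,q2,q4,q7,q12} splits into {q2,q7,q12} and {q0,q4}.
On input 0, block {q6,q8,q11} splits into {q8,q11} and {q6}.
On input 0, block {q0,q4} splits into {q0} and {q4}.
The partition is now stable with 7 blocks: {q3,q5} | {q2,q7,q12} | {q8,q11} | {q1} | {q0} | {q6} | {q4}.

7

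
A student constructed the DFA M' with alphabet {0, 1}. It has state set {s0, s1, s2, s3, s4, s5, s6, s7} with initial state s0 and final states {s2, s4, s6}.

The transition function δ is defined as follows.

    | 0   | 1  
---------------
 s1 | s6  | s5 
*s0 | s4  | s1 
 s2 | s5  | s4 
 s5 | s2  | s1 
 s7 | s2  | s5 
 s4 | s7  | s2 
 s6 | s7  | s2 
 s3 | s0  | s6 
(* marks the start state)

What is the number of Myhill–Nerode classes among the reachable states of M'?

First remove the unreachable states {s3}; 7 states remain.
P0 = {s2,s4,s6} | {s0,s1,s5,s7}.
The partition is now stable with 2 blocks: {s2,s4,s6} | {s0,s1,s5,s7}.

2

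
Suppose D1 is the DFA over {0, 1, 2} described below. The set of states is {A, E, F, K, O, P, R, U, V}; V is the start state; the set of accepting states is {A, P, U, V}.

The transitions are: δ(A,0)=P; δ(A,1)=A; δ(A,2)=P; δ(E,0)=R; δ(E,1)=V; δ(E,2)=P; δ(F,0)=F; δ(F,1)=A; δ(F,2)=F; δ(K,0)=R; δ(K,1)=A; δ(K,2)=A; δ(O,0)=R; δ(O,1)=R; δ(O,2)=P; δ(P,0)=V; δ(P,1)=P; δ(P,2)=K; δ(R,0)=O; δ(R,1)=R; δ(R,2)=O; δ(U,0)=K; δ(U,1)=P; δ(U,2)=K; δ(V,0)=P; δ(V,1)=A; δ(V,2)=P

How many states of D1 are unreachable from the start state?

3

Starting at V and following transitions, the reachable set is {A, K, O, P, R, V}. That leaves E, F, U unreachable — 3 in total.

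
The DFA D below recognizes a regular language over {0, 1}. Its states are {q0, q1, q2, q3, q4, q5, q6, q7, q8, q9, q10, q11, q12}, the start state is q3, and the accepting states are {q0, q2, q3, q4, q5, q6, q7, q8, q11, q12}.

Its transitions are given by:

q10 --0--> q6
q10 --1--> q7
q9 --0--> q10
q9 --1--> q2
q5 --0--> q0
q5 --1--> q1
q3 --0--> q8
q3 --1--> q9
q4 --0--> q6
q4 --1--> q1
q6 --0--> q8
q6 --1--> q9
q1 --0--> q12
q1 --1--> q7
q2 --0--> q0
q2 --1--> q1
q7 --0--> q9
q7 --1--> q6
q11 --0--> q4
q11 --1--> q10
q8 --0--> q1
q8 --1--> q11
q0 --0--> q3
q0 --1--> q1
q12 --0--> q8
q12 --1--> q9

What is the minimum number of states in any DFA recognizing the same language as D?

7

States {q5} cannot be reached from the start state, so discard them.
Initial partition by acceptance: {q0,q2,q3,q4,q6,q7,q8,q11,q12} | {q1,q9,q10}.
On input 0, block {q0,q2,q3,q4,q6,q7,q8,q11,q12} splits into {q0,q2,q3,q4,q6,q11,q12} and {q7,q8}.
Split {q0,q2,q3,q4,q6,q11,q12} by δ(·,0) → {q0,q2,q4,q11} and {q3,q6,q12}.
Split {q0,q2,q4,q11} by δ(·,0) → {q0,q4} and {q2,q11}.
Split {q1,q9,q10} by δ(·,0) → {q1,q10} and {q9}.
On input 0, block {q7,q8} splits into {q7} and {q8}.
No further refinement is possible. Final partition (7 blocks): {q0,q4} | {q1,q10} | {q7} | {q3,q6,q12} | {q2,q11} | {q9} | {q8}.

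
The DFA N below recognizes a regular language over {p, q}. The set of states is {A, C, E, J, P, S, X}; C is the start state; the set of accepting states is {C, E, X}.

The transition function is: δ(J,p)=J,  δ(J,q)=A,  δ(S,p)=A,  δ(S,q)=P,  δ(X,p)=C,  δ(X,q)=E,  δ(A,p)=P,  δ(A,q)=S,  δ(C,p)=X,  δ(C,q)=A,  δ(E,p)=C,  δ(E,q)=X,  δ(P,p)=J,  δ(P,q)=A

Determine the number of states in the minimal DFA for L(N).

3

Every state is reachable, so we keep all 7.
P0 = {C,E,X} | {A,J,P,S}.
On input q, block {C,E,X} splits into {E,X} and {C}.
Stable partition: {E,X} | {A,J,P,S} | {C} — 3 equivalence classes.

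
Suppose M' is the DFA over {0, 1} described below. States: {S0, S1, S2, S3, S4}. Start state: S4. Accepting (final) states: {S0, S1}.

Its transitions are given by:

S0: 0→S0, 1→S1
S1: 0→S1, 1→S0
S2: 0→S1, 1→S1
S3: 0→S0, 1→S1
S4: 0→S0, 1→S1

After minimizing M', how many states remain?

Reachable states from the start: {S0,S1,S4}. Unreachable: {S2,S3} — drop them.
Initial partition by acceptance: {S0,S1} | {S4}.
No further refinement is possible. Final partition (2 blocks): {S0,S1} | {S4}.

2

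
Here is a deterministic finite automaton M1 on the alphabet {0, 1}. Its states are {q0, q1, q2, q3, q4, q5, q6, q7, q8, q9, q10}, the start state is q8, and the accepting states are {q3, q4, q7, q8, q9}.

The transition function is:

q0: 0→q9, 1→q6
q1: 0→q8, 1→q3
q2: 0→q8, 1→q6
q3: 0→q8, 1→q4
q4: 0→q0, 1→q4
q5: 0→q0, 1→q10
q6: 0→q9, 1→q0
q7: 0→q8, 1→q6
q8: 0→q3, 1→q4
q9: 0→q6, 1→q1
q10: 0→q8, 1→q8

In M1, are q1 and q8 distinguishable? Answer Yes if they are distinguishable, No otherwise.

States {q2,q5,q7,q10} cannot be reached from the start state, so discard them.
Start with accepting vs non-accepting: {q3,q4,q8,q9} | {q0,q1,q6}.
On input 0, block {q3,q4,q8,q9} splits into {q3,q8} and {q4,q9}.
Refine {q0,q1,q6} on symbol 0: members go to different blocks, giving {q0,q6} and {q1}.
Refine {q4,q9} on symbol 1: members go to different blocks, giving {q4} and {q9}.
No further refinement is possible. Final partition (5 blocks): {q3,q8} | {q0,q6} | {q4} | {q1} | {q9}.
q1 and q8 end up in different blocks, so they are distinguishable. For instance, the string 'ε' is accepted from only q8.

Yes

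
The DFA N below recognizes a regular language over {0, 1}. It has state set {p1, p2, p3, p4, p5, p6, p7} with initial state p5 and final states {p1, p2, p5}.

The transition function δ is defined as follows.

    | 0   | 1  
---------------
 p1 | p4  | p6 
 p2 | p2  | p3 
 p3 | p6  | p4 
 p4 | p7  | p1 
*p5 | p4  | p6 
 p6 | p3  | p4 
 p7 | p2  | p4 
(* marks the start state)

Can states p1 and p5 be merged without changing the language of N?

Yes

Start with accepting vs non-accepting: {p1,p2,p5} | {p3,p4,p6,p7}.
Split {p1,p2,p5} by δ(·,0) → {p1,p5} and {p2}.
On input 0, block {p3,p4,p6,p7} splits into {p3,p4,p6} and {p7}.
On input 0, block {p3,p4,p6} splits into {p3,p6} and {p4}.
No further refinement is possible. Final partition (5 blocks): {p1,p5} | {p3,p6} | {p2} | {p7} | {p4}.
p1 and p5 lie in the same block of the stable partition, so they are equivalent — no string distinguishes them.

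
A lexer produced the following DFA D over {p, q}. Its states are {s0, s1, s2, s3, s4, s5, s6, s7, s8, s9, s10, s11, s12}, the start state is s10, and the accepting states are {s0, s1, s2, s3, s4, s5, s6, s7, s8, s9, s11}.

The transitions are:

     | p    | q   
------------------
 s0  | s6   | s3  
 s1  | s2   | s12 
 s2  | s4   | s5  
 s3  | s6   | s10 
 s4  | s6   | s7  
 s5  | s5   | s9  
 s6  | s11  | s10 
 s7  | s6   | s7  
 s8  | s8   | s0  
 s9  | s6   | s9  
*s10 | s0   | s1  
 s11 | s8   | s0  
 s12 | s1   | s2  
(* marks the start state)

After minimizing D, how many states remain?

Every state is reachable, so we keep all 13.
Initial partition by acceptance: {s0,s1,s2,s3,s4,s5,s6,s7,s8,s9,s11} | {s10,s12}.
Refine {s0,s1,s2,s3,s4,s5,s6,s7,s8,s9,s11} on symbol q: members go to different blocks, giving {s0,s2,s4,s5,s7,s8,s9,s11} and {s1,s3,s6}.
Split {s0,s2,s4,s5,s7,s8,s9,s11} by δ(·,p) → {s0,s4,s7,s9} and {s2,s5,s8,s11}.
Refine {s0,s4,s7,s9} on symbol q: members go to different blocks, giving {s4,s7,s9} and {s0}.
Split {s10,s12} by δ(·,p) → {s10} and {s12}.
Split {s1,s3,s6} by δ(·,p) → {s1,s6} and {s3}.
Split {s1,s6} by δ(·,q) → {s1} and {s6}.
Split {s2,s5,s8,s11} by δ(·,p) → {s5,s8,s11} and {s2}.
Split {s5,s8,s11} by δ(·,q) → {s8,s11} and {s5}.
Stable partition: {s4,s7,s9} | {s10} | {s1} | {s8,s11} | {s0} | {s12} | {s3} | {s6} | {s2} | {s5} — 10 equivalence classes.

10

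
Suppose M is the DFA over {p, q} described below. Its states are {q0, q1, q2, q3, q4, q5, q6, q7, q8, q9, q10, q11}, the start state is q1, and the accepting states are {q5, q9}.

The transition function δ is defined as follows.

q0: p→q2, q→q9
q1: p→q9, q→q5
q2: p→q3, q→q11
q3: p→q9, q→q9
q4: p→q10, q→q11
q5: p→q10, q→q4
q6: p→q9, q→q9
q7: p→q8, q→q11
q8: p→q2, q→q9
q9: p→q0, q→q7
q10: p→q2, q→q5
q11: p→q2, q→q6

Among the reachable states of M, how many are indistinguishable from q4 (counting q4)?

Every state is reachable, so we keep all 12.
P0 = {q5,q9} | {q0,q1,q2,q3,q4,q6,q7,q8,q10,q11}.
On input p, block {q0,q1,q2,q3,q4,q6,q7,q8,q10,q11} splits into {q0,q2,q4,q7,q8,q10,q11} and {q1,q3,q6}.
On input p, block {q0,q2,q4,q7,q8,q10,q11} splits into {q0,q4,q7,q8,q10,q11} and {q2}.
Split {q0,q4,q7,q8,q10,q11} by δ(·,p) → {q0,q8,q10,q11} and {q4,q7}.
Refine {q0,q8,q10,q11} on symbol q: members go to different blocks, giving {q0,q8,q10} and {q11}.
No further refinement is possible. Final partition (6 blocks): {q5,q9} | {q0,q8,q10} | {q1,q3,q6} | {q2} | {q4,q7} | {q11}.
The equivalence class containing q4 is {q4,q7}, of size 2.

2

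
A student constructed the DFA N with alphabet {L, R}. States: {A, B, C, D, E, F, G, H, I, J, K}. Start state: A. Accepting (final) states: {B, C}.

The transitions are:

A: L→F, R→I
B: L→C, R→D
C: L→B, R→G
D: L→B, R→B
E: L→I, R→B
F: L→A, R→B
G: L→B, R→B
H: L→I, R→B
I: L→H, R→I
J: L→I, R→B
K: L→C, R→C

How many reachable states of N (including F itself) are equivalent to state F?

2

First remove the unreachable states {E,J,K}; 8 states remain.
P0 = {B,C} | {A,D,F,G,H,I}.
Split {A,D,F,G,H,I} by δ(·,L) → {A,F,H,I} and {D,G}.
Split {A,F,H,I} by δ(·,R) → {A,I} and {F,H}.
Stable partition: {B,C} | {A,I} | {D,G} | {F,H} — 4 equivalence classes.
The equivalence class containing F is {F,H}, of size 2.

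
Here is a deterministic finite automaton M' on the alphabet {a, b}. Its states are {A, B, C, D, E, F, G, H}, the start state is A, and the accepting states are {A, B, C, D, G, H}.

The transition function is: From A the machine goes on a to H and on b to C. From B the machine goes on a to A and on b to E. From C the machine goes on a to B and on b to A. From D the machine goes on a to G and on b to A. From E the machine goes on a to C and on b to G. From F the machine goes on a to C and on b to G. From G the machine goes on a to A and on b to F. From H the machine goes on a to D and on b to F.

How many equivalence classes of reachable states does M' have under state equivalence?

3

Start with accepting vs non-accepting: {A,B,C,D,G,H} | {E,F}.
Split {A,B,C,D,G,H} by δ(·,b) → {A,C,D} and {B,G,H}.
The partition is now stable with 3 blocks: {A,C,D} | {E,F} | {B,G,H}.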